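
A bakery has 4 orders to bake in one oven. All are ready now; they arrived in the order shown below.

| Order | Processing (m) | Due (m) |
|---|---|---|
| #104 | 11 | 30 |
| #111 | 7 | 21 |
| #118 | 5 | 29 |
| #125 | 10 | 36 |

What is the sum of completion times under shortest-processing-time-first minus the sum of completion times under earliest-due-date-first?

-3

SPT (increasing processing time): #118 #111 #125 #104.
#118: 0→5
#111: 5→12
#125: 12→22
#104: 22→33
Sum = 5+12+22+33 = 72.
EDD (increasing due date): #111 #118 #104 #125.
#111: 0→7
#118: 7→12
#104: 12→23
#125: 23→33
Sum = 7+12+23+33 = 75.
Difference = 72 − 75 = -3.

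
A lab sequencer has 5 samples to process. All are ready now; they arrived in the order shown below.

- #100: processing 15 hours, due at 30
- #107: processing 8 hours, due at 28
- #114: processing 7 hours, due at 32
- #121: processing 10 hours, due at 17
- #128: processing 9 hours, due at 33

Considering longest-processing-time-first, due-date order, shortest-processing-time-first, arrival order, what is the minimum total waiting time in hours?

80

LPT (decreasing processing time): #100 #121 #128 #107 #114.
#100: waits 0, runs 0→15
#121: waits 15, runs 15→25
#128: waits 25, runs 25→34
#107: waits 34, runs 34→42
#114: waits 42, runs 42→49
Sum = 0+15+25+34+42 = 116.
EDD (increasing due date): #121 #107 #100 #114 #128.
#121: waits 0, runs 0→10
#107: waits 10, runs 10→18
#100: waits 18, runs 18→33
#114: waits 33, runs 33→40
#128: waits 40, runs 40→49
Sum = 0+10+18+33+40 = 101.
SPT (increasing processing time): #114 #107 #128 #121 #100.
#114: waits 0, runs 0→7
#107: waits 7, runs 7→15
#128: waits 15, runs 15→24
#121: waits 24, runs 24→34
#100: waits 34, runs 34→49
Sum = 0+7+15+24+34 = 80.
FIFO (arrival order): #100 #107 #114 #121 #128.
#100: waits 0, runs 0→15
#107: waits 15, runs 15→23
#114: waits 23, runs 23→30
#121: waits 30, runs 30→40
#128: waits 40, runs 40→49
Sum = 0+15+23+30+40 = 108.
LPT 116, EDD 101, SPT 80, FIFO 108 → minimum 80.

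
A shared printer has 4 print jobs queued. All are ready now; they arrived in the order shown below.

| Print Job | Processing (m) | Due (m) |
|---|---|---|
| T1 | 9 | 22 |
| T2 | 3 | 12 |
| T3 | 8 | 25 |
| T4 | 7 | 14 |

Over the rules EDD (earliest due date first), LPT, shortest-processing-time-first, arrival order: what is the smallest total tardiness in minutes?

2

EDD (increasing due date): T2 T4 T1 T3.
T2: 0→3, due 12, tardiness 0
T4: 3→10, due 14, tardiness 0
T1: 10→19, due 22, tardiness 0
T3: 19→27, due 25, tardiness 2
Sum = 0+0+0+2 = 2.
LPT (decreasing processing time): T1 T3 T4 T2.
T1: 0→9, due 22, tardiness 0
T3: 9→17, due 25, tardiness 0
T4: 17→24, due 14, tardiness 10
T2: 24→27, due 12, tardiness 15
Sum = 0+0+10+15 = 25.
SPT (increasing processing time): T2 T4 T3 T1.
T2: 0→3, due 12, tardiness 0
T4: 3→10, due 14, tardiness 0
T3: 10→18, due 25, tardiness 0
T1: 18→27, due 22, tardiness 5
Sum = 0+0+0+5 = 5.
FIFO (arrival order): T1 T2 T3 T4.
T1: 0→9, due 22, tardiness 0
T2: 9→12, due 12, tardiness 0
T3: 12→20, due 25, tardiness 0
T4: 20→27, due 14, tardiness 13
Sum = 0+0+0+13 = 13.
EDD 2, LPT 25, SPT 5, FIFO 13 → minimum 2.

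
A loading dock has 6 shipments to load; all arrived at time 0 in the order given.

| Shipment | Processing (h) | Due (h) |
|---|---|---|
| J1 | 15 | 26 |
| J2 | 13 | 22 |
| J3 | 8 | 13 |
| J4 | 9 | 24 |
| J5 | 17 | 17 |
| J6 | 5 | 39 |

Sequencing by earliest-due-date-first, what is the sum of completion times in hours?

EDD (increasing due date): J3 J5 J2 J4 J1 J6.
J3: 0→8
J5: 8→25
J2: 25→38
J4: 38→47
J1: 47→62
J6: 62→67
Sum = 8+25+38+47+62+67 = 247.

247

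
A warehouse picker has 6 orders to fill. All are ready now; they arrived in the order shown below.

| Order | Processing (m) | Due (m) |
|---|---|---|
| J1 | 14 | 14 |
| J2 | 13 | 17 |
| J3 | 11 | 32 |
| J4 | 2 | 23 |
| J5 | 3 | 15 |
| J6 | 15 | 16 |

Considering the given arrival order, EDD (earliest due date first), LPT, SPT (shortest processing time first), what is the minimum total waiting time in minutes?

95

FIFO (arrival order): J1 J2 J3 J4 J5 J6.
J1: waits 0, runs 0→14
J2: waits 14, runs 14→27
J3: waits 27, runs 27→38
J4: waits 38, runs 38→40
J5: waits 40, runs 40→43
J6: waits 43, runs 43→58
Sum = 0+14+27+38+40+43 = 162.
EDD (increasing due date): J1 J5 J6 J2 J4 J3.
J1: waits 0, runs 0→14
J5: waits 14, runs 14→17
J6: waits 17, runs 17→32
J2: waits 32, runs 32→45
J4: waits 45, runs 45→47
J3: waits 47, runs 47→58
Sum = 0+14+17+32+45+47 = 155.
LPT (decreasing processing time): J6 J1 J2 J3 J5 J4.
J6: waits 0, runs 0→15
J1: waits 15, runs 15→29
J2: waits 29, runs 29→42
J3: waits 42, runs 42→53
J5: waits 53, runs 53→56
J4: waits 56, runs 56→58
Sum = 0+15+29+42+53+56 = 195.
SPT (increasing processing time): J4 J5 J3 J2 J1 J6.
J4: waits 0, runs 0→2
J5: waits 2, runs 2→5
J3: waits 5, runs 5→16
J2: waits 16, runs 16→29
J1: waits 29, runs 29→43
J6: waits 43, runs 43→58
Sum = 0+2+5+16+29+43 = 95.
FIFO 162, EDD 155, LPT 195, SPT 95 → minimum 95.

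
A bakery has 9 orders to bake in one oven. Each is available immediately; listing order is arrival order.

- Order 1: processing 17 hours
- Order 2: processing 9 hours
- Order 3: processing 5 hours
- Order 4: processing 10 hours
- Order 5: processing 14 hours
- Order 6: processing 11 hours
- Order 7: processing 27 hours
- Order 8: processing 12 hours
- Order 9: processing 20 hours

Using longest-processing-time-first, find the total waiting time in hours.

638

LPT (decreasing processing time): Order 7 Order 9 Order 1 Order 5 Order 8 Order 6 Order 4 Order 2 Order 3.
Order 7: waits 0, runs 0→27
Order 9: waits 27, runs 27→47
Order 1: waits 47, runs 47→64
Order 5: waits 64, runs 64→78
Order 8: waits 78, runs 78→90
Order 6: waits 90, runs 90→101
Order 4: waits 101, runs 101→111
Order 2: waits 111, runs 111→120
Order 3: waits 120, runs 120→125
Sum = 0+27+47+64+78+90+101+111+120 = 638.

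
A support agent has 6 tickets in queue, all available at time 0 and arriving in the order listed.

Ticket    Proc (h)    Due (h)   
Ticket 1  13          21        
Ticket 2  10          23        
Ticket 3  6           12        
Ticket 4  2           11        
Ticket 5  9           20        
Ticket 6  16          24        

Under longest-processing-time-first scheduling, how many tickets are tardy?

5

LPT (decreasing processing time): Ticket 6 Ticket 1 Ticket 2 Ticket 5 Ticket 3 Ticket 4.
Ticket 6: 0→16, due 24, tardiness 0
Ticket 1: 16→29, due 21, tardiness 8
Ticket 2: 29→39, due 23, tardiness 16
Ticket 5: 39→48, due 20, tardiness 28
Ticket 3: 48→54, due 12, tardiness 42
Ticket 4: 54→56, due 11, tardiness 45
Late tickets: 5.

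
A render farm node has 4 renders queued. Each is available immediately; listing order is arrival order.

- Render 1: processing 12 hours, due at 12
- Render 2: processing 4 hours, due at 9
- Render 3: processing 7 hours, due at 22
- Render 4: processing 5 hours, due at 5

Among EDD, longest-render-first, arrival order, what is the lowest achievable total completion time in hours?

EDD (increasing due date): Render 4 Render 2 Render 1 Render 3.
Render 4: 0→5
Render 2: 5→9
Render 1: 9→21
Render 3: 21→28
Sum = 5+9+21+28 = 63.
LPT (decreasing processing time): Render 1 Render 3 Render 4 Render 2.
Render 1: 0→12
Render 3: 12→19
Render 4: 19→24
Render 2: 24→28
Sum = 12+19+24+28 = 83.
FIFO (arrival order): Render 1 Render 2 Render 3 Render 4.
Render 1: 0→12
Render 2: 12→16
Render 3: 16→23
Render 4: 23→28
Sum = 12+16+23+28 = 79.
EDD 63, LPT 83, FIFO 79 → minimum 63.

63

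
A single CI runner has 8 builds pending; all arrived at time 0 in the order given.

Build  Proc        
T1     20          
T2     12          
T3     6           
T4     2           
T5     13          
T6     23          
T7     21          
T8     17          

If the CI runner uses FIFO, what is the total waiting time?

FIFO (arrival order): T1 T2 T3 T4 T5 T6 T7 T8.
T1: waits 0, runs 0→20
T2: waits 20, runs 20→32
T3: waits 32, runs 32→38
T4: waits 38, runs 38→40
T5: waits 40, runs 40→53
T6: waits 53, runs 53→76
T7: waits 76, runs 76→97
T8: waits 97, runs 97→114
Sum = 0+20+32+38+40+53+76+97 = 356.

356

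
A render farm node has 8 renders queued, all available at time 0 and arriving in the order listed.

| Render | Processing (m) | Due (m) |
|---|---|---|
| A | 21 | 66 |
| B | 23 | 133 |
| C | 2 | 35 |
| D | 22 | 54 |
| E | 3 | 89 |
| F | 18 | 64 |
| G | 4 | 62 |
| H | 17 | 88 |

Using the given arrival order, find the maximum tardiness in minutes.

31

FIFO (arrival order): A B C D E F G H.
A: 0→21, due 66, tardiness 0
B: 21→44, due 133, tardiness 0
C: 44→46, due 35, tardiness 11
D: 46→68, due 54, tardiness 14
E: 68→71, due 89, tardiness 0
F: 71→89, due 64, tardiness 25
G: 89→93, due 62, tardiness 31
H: 93→110, due 88, tardiness 22
Maximum = 31.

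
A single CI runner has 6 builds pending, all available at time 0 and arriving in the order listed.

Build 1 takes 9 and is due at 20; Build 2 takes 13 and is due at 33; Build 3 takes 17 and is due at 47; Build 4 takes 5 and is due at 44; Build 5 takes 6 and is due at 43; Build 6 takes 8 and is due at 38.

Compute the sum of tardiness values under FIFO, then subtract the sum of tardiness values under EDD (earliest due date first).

FIFO (arrival order): Build 1 Build 2 Build 3 Build 4 Build 5 Build 6.
Build 1: 0→9, due 20, tardiness 0
Build 2: 9→22, due 33, tardiness 0
Build 3: 22→39, due 47, tardiness 0
Build 4: 39→44, due 44, tardiness 0
Build 5: 44→50, due 43, tardiness 7
Build 6: 50→58, due 38, tardiness 20
Sum = 0+0+0+0+7+20 = 27.
EDD (increasing due date): Build 1 Build 2 Build 6 Build 5 Build 4 Build 3.
Build 1: 0→9, due 20, tardiness 0
Build 2: 9→22, due 33, tardiness 0
Build 6: 22→30, due 38, tardiness 0
Build 5: 30→36, due 43, tardiness 0
Build 4: 36→41, due 44, tardiness 0
Build 3: 41→58, due 47, tardiness 11
Sum = 0+0+0+0+0+11 = 11.
Difference = 27 − 11 = 16.

16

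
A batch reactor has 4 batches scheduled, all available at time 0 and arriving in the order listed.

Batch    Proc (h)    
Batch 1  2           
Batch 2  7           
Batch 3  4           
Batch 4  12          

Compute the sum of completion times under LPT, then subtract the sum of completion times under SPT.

LPT (decreasing processing time): Batch 4 Batch 2 Batch 3 Batch 1.
Batch 4: 0→12
Batch 2: 12→19
Batch 3: 19→23
Batch 1: 23→25
Sum = 12+19+23+25 = 79.
SPT (increasing processing time): Batch 1 Batch 3 Batch 2 Batch 4.
Batch 1: 0→2
Batch 3: 2→6
Batch 2: 6→13
Batch 4: 13→25
Sum = 2+6+13+25 = 46.
Difference = 79 − 46 = 33.

33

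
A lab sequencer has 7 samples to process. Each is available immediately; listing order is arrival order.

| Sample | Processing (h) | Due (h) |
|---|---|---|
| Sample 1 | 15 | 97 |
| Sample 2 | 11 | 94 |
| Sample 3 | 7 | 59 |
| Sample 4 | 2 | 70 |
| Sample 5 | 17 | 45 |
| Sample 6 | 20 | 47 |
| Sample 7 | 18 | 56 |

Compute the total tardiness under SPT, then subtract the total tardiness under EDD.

SPT (increasing processing time): Sample 4 Sample 3 Sample 2 Sample 1 Sample 5 Sample 7 Sample 6.
Sample 4: 0→2, due 70, tardiness 0
Sample 3: 2→9, due 59, tardiness 0
Sample 2: 9→20, due 94, tardiness 0
Sample 1: 20→35, due 97, tardiness 0
Sample 5: 35→52, due 45, tardiness 7
Sample 7: 52→70, due 56, tardiness 14
Sample 6: 70→90, due 47, tardiness 43
Sum = 0+0+0+0+7+14+43 = 64.
EDD (increasing due date): Sample 5 Sample 6 Sample 7 Sample 3 Sample 4 Sample 2 Sample 1.
Sample 5: 0→17, due 45, tardiness 0
Sample 6: 17→37, due 47, tardiness 0
Sample 7: 37→55, due 56, tardiness 0
Sample 3: 55→62, due 59, tardiness 3
Sample 4: 62→64, due 70, tardiness 0
Sample 2: 64→75, due 94, tardiness 0
Sample 1: 75→90, due 97, tardiness 0
Sum = 0+0+0+3+0+0+0 = 3.
Difference = 64 − 3 = 61.

61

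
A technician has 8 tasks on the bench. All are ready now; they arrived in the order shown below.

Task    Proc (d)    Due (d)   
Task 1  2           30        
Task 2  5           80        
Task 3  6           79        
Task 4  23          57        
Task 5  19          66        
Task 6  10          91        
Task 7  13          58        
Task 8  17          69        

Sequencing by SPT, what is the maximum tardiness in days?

38

SPT (increasing processing time): Task 1 Task 2 Task 3 Task 6 Task 7 Task 8 Task 5 Task 4.
Task 1: 0→2, due 30, tardiness 0
Task 2: 2→7, due 80, tardiness 0
Task 3: 7→13, due 79, tardiness 0
Task 6: 13→23, due 91, tardiness 0
Task 7: 23→36, due 58, tardiness 0
Task 8: 36→53, due 69, tardiness 0
Task 5: 53→72, due 66, tardiness 6
Task 4: 72→95, due 57, tardiness 38
Maximum = 38.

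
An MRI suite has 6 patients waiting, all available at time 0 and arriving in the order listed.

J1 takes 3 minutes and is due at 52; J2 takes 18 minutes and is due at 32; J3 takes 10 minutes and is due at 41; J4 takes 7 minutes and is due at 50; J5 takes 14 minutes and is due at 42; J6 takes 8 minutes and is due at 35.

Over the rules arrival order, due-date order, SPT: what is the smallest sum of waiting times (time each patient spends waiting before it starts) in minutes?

101

FIFO (arrival order): J1 J2 J3 J4 J5 J6.
J1: waits 0, runs 0→3
J2: waits 3, runs 3→21
J3: waits 21, runs 21→31
J4: waits 31, runs 31→38
J5: waits 38, runs 38→52
J6: waits 52, runs 52→60
Sum = 0+3+21+31+38+52 = 145.
EDD (increasing due date): J2 J6 J3 J5 J4 J1.
J2: waits 0, runs 0→18
J6: waits 18, runs 18→26
J3: waits 26, runs 26→36
J5: waits 36, runs 36→50
J4: waits 50, runs 50→57
J1: waits 57, runs 57→60
Sum = 0+18+26+36+50+57 = 187.
SPT (increasing processing time): J1 J4 J6 J3 J5 J2.
J1: waits 0, runs 0→3
J4: waits 3, runs 3→10
J6: waits 10, runs 10→18
J3: waits 18, runs 18→28
J5: waits 28, runs 28→42
J2: waits 42, runs 42→60
Sum = 0+3+10+18+28+42 = 101.
FIFO 145, EDD 187, SPT 101 → minimum 101.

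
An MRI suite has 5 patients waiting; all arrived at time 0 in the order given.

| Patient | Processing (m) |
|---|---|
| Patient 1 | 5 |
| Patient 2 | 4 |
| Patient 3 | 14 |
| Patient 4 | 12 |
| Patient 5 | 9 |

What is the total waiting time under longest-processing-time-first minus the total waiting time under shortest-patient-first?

54

LPT (decreasing processing time): Patient 3 Patient 4 Patient 5 Patient 1 Patient 2.
Patient 3: waits 0, runs 0→14
Patient 4: waits 14, runs 14→26
Patient 5: waits 26, runs 26→35
Patient 1: waits 35, runs 35→40
Patient 2: waits 40, runs 40→44
Sum = 0+14+26+35+40 = 115.
SPT (increasing processing time): Patient 2 Patient 1 Patient 5 Patient 4 Patient 3.
Patient 2: waits 0, runs 0→4
Patient 1: waits 4, runs 4→9
Patient 5: waits 9, runs 9→18
Patient 4: waits 18, runs 18→30
Patient 3: waits 30, runs 30→44
Sum = 0+4+9+18+30 = 61.
Difference = 115 − 61 = 54.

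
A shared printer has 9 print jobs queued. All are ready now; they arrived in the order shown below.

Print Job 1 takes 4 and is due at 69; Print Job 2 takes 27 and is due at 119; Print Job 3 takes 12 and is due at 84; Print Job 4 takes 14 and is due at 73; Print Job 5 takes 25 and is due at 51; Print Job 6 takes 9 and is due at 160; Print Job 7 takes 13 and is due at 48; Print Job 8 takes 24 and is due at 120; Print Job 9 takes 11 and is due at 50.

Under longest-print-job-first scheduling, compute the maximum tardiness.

76

LPT (decreasing processing time): Print Job 2 Print Job 5 Print Job 8 Print Job 4 Print Job 7 Print Job 3 Print Job 9 Print Job 6 Print Job 1.
Print Job 2: 0→27, due 119, tardiness 0
Print Job 5: 27→52, due 51, tardiness 1
Print Job 8: 52→76, due 120, tardiness 0
Print Job 4: 76→90, due 73, tardiness 17
Print Job 7: 90→103, due 48, tardiness 55
Print Job 3: 103→115, due 84, tardiness 31
Print Job 9: 115→126, due 50, tardiness 76
Print Job 6: 126→135, due 160, tardiness 0
Print Job 1: 135→139, due 69, tardiness 70
Maximum = 76.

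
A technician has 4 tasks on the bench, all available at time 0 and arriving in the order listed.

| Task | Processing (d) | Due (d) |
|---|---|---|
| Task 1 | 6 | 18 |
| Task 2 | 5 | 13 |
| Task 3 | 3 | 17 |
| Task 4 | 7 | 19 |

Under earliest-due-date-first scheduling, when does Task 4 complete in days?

EDD (increasing due date): Task 2 Task 3 Task 1 Task 4.
Task 2: 0→5
Task 3: 5→8
Task 1: 8→14
Task 4: 14→21

21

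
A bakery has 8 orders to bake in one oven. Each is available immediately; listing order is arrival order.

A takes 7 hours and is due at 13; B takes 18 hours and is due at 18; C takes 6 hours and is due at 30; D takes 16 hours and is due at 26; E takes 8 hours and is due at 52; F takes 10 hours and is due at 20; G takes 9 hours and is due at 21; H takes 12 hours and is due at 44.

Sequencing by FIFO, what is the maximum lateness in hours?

FIFO (arrival order): A B C D E F G H.
A: 0→7, due 13, lateness -6
B: 7→25, due 18, lateness 7
C: 25→31, due 30, lateness 1
D: 31→47, due 26, lateness 21
E: 47→55, due 52, lateness 3
F: 55→65, due 20, lateness 45
G: 65→74, due 21, lateness 53
H: 74→86, due 44, lateness 42
Maximum = 53.

53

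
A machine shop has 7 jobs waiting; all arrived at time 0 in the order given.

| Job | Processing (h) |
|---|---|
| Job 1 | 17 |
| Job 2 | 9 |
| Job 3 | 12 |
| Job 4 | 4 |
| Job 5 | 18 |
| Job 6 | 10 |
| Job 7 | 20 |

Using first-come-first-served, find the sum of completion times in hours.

343

FIFO (arrival order): Job 1 Job 2 Job 3 Job 4 Job 5 Job 6 Job 7.
Job 1: 0→17
Job 2: 17→26
Job 3: 26→38
Job 4: 38→42
Job 5: 42→60
Job 6: 60→70
Job 7: 70→90
Sum = 17+26+38+42+60+70+90 = 343.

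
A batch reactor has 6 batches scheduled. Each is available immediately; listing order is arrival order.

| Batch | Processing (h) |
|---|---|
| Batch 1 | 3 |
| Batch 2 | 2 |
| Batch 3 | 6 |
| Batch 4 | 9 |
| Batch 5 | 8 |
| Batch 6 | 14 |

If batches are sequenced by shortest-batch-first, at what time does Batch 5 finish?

SPT (increasing processing time): Batch 2 Batch 1 Batch 3 Batch 5 Batch 4 Batch 6.
Batch 2: 0→2
Batch 1: 2→5
Batch 3: 5→11
Batch 5: 11→19

19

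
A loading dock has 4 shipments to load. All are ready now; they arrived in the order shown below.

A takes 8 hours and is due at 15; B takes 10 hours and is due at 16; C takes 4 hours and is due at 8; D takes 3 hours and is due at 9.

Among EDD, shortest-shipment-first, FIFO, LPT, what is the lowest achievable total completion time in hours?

50

EDD (increasing due date): C D A B.
C: 0→4
D: 4→7
A: 7→15
B: 15→25
Sum = 4+7+15+25 = 51.
SPT (increasing processing time): D C A B.
D: 0→3
C: 3→7
A: 7→15
B: 15→25
Sum = 3+7+15+25 = 50.
FIFO (arrival order): A B C D.
A: 0→8
B: 8→18
C: 18→22
D: 22→25
Sum = 8+18+22+25 = 73.
LPT (decreasing processing time): B A C D.
B: 0→10
A: 10→18
C: 18→22
D: 22→25
Sum = 10+18+22+25 = 75.
EDD 51, SPT 50, FIFO 73, LPT 75 → minimum 50.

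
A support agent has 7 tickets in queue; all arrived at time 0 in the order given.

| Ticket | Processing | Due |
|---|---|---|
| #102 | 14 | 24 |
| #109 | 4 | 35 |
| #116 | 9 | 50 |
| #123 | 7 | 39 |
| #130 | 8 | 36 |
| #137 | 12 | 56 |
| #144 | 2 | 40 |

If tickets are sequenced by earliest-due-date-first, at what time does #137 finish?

EDD (increasing due date): #102 #109 #130 #123 #144 #116 #137.
#102: 0→14
#109: 14→18
#130: 18→26
#123: 26→33
#144: 33→35
#116: 35→44
#137: 44→56

56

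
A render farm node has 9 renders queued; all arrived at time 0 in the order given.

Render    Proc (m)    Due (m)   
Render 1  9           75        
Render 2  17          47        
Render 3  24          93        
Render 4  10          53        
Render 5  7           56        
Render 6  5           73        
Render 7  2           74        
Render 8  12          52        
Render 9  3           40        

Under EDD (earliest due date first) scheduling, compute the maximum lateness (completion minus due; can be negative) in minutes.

EDD (increasing due date): Render 9 Render 2 Render 8 Render 4 Render 5 Render 6 Render 7 Render 1 Render 3.
Render 9: 0→3, due 40, lateness -37
Render 2: 3→20, due 47, lateness -27
Render 8: 20→32, due 52, lateness -20
Render 4: 32→42, due 53, lateness -11
Render 5: 42→49, due 56, lateness -7
Render 6: 49→54, due 73, lateness -19
Render 7: 54→56, due 74, lateness -18
Render 1: 56→65, due 75, lateness -10
Render 3: 65→89, due 93, lateness -4
Maximum = -4.

-4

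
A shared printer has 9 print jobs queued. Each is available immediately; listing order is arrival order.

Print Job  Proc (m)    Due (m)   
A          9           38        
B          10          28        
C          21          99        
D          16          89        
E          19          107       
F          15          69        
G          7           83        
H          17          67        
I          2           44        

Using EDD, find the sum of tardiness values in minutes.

9

EDD (increasing due date): B A I H F G D C E.
B: 0→10, due 28, tardiness 0
A: 10→19, due 38, tardiness 0
I: 19→21, due 44, tardiness 0
H: 21→38, due 67, tardiness 0
F: 38→53, due 69, tardiness 0
G: 53→60, due 83, tardiness 0
D: 60→76, due 89, tardiness 0
C: 76→97, due 99, tardiness 0
E: 97→116, due 107, tardiness 9
Sum = 0+0+0+0+0+0+0+0+9 = 9.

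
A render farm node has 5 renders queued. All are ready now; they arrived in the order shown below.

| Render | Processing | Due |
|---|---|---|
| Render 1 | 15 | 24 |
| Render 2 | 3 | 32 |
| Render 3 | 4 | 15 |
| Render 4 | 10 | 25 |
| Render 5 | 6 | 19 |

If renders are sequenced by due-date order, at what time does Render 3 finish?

EDD (increasing due date): Render 3 Render 5 Render 1 Render 4 Render 2.
Render 3: 0→4

4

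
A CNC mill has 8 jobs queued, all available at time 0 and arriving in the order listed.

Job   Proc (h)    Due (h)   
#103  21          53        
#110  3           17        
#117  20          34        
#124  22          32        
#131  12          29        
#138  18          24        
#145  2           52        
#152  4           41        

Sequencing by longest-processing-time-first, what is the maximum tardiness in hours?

83

LPT (decreasing processing time): #124 #103 #117 #138 #131 #152 #110 #145.
#124: 0→22, due 32, tardiness 0
#103: 22→43, due 53, tardiness 0
#117: 43→63, due 34, tardiness 29
#138: 63→81, due 24, tardiness 57
#131: 81→93, due 29, tardiness 64
#152: 93→97, due 41, tardiness 56
#110: 97→100, due 17, tardiness 83
#145: 100→102, due 52, tardiness 50
Maximum = 83.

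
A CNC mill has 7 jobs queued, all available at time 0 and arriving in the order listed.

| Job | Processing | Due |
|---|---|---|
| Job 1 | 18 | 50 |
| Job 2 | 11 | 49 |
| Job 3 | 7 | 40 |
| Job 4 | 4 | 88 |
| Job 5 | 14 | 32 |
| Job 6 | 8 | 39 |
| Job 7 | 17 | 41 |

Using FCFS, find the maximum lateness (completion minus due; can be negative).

FIFO (arrival order): Job 1 Job 2 Job 3 Job 4 Job 5 Job 6 Job 7.
Job 1: 0→18, due 50, lateness -32
Job 2: 18→29, due 49, lateness -20
Job 3: 29→36, due 40, lateness -4
Job 4: 36→40, due 88, lateness -48
Job 5: 40→54, due 32, lateness 22
Job 6: 54→62, due 39, lateness 23
Job 7: 62→79, due 41, lateness 38
Maximum = 38.

38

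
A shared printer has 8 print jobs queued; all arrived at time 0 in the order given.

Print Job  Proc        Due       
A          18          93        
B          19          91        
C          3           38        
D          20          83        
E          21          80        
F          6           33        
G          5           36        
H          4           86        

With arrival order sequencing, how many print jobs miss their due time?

5

FIFO (arrival order): A B C D E F G H.
A: 0→18, due 93, tardiness 0
B: 18→37, due 91, tardiness 0
C: 37→40, due 38, tardiness 2
D: 40→60, due 83, tardiness 0
E: 60→81, due 80, tardiness 1
F: 81→87, due 33, tardiness 54
G: 87→92, due 36, tardiness 56
H: 92→96, due 86, tardiness 10
Late print jobs: 5.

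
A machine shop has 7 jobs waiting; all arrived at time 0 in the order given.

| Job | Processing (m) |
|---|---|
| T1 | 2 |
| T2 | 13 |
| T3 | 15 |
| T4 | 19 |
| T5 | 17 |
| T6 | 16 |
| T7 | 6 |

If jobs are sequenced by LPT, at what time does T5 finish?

LPT (decreasing processing time): T4 T5 T6 T3 T2 T7 T1.
T4: 0→19
T5: 19→36

36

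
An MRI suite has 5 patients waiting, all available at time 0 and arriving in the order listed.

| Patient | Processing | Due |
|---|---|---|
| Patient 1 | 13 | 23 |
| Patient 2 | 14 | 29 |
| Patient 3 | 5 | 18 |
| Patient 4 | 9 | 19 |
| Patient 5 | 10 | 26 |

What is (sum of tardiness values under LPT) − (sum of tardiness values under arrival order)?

14

LPT (decreasing processing time): Patient 2 Patient 1 Patient 5 Patient 4 Patient 3.
Patient 2: 0→14, due 29, tardiness 0
Patient 1: 14→27, due 23, tardiness 4
Patient 5: 27→37, due 26, tardiness 11
Patient 4: 37→46, due 19, tardiness 27
Patient 3: 46→51, due 18, tardiness 33
Sum = 0+4+11+27+33 = 75.
FIFO (arrival order): Patient 1 Patient 2 Patient 3 Patient 4 Patient 5.
Patient 1: 0→13, due 23, tardiness 0
Patient 2: 13→27, due 29, tardiness 0
Patient 3: 27→32, due 18, tardiness 14
Patient 4: 32→41, due 19, tardiness 22
Patient 5: 41→51, due 26, tardiness 25
Sum = 0+0+14+22+25 = 61.
Difference = 75 − 61 = 14.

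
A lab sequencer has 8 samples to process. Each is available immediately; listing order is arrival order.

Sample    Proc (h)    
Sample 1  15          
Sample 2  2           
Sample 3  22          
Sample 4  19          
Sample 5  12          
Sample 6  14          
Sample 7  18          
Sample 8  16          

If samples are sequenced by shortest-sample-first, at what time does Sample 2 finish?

SPT (increasing processing time): Sample 2 Sample 5 Sample 6 Sample 1 Sample 8 Sample 7 Sample 4 Sample 3.
Sample 2: 0→2

2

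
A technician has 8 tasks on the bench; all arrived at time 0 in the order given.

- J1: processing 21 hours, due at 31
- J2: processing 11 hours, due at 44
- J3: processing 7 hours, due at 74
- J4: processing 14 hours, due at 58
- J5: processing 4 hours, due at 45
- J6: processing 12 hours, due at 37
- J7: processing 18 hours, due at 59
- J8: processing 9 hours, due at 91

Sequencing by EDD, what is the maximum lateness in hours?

EDD (increasing due date): J1 J6 J2 J5 J4 J7 J3 J8.
J1: 0→21, due 31, lateness -10
J6: 21→33, due 37, lateness -4
J2: 33→44, due 44, lateness 0
J5: 44→48, due 45, lateness 3
J4: 48→62, due 58, lateness 4
J7: 62→80, due 59, lateness 21
J3: 80→87, due 74, lateness 13
J8: 87→96, due 91, lateness 5
Maximum = 21.

21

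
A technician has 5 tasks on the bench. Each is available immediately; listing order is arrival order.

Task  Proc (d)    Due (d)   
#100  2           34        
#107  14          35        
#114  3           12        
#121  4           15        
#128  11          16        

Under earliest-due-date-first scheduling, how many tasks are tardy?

EDD (increasing due date): #114 #121 #128 #100 #107.
#114: 0→3, due 12, tardiness 0
#121: 3→7, due 15, tardiness 0
#128: 7→18, due 16, tardiness 2
#100: 18→20, due 34, tardiness 0
#107: 20→34, due 35, tardiness 0
Late tasks: 1.

1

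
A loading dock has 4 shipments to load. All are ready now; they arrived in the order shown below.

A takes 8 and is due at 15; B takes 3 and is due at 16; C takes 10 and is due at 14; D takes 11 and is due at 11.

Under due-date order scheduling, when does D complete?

EDD (increasing due date): D C A B.
D: 0→11

11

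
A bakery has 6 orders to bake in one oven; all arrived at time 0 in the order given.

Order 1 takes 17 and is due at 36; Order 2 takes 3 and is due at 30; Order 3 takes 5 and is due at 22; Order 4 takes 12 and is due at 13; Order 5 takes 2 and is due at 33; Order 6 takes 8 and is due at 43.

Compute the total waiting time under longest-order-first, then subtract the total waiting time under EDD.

LPT (decreasing processing time): Order 1 Order 4 Order 6 Order 3 Order 2 Order 5.
Order 1: waits 0, runs 0→17
Order 4: waits 17, runs 17→29
Order 6: waits 29, runs 29→37
Order 3: waits 37, runs 37→42
Order 2: waits 42, runs 42→45
Order 5: waits 45, runs 45→47
Sum = 0+17+29+37+42+45 = 170.
EDD (increasing due date): Order 4 Order 3 Order 2 Order 5 Order 1 Order 6.
Order 4: waits 0, runs 0→12
Order 3: waits 12, runs 12→17
Order 2: waits 17, runs 17→20
Order 5: waits 20, runs 20→22
Order 1: waits 22, runs 22→39
Order 6: waits 39, runs 39→47
Sum = 0+12+17+20+22+39 = 110.
Difference = 170 − 110 = 60.

60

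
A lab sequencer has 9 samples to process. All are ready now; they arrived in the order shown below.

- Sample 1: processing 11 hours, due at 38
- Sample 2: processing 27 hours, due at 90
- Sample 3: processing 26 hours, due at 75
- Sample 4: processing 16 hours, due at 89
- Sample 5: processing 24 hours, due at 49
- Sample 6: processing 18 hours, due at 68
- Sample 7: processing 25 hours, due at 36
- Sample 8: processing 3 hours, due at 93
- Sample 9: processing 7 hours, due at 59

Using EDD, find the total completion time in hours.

EDD (increasing due date): Sample 7 Sample 1 Sample 5 Sample 9 Sample 6 Sample 3 Sample 4 Sample 2 Sample 8.
Sample 7: 0→25
Sample 1: 25→36
Sample 5: 36→60
Sample 9: 60→67
Sample 6: 67→85
Sample 3: 85→111
Sample 4: 111→127
Sample 2: 127→154
Sample 8: 154→157
Sum = 25+36+60+67+85+111+127+154+157 = 822.

822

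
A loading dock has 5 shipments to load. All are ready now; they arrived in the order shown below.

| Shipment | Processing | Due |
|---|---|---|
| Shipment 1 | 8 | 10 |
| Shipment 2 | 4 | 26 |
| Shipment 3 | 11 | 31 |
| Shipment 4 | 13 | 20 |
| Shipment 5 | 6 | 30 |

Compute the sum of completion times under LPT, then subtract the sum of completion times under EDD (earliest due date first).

22

LPT (decreasing processing time): Shipment 4 Shipment 3 Shipment 1 Shipment 5 Shipment 2.
Shipment 4: 0→13
Shipment 3: 13→24
Shipment 1: 24→32
Shipment 5: 32→38
Shipment 2: 38→42
Sum = 13+24+32+38+42 = 149.
EDD (increasing due date): Shipment 1 Shipment 4 Shipment 2 Shipment 5 Shipment 3.
Shipment 1: 0→8
Shipment 4: 8→21
Shipment 2: 21→25
Shipment 5: 25→31
Shipment 3: 31→42
Sum = 8+21+25+31+42 = 127.
Difference = 149 − 127 = 22.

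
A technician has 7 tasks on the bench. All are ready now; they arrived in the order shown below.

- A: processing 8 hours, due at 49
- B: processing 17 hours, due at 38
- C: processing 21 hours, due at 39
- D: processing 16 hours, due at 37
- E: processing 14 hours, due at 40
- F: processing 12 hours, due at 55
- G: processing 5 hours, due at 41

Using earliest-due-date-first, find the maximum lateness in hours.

EDD (increasing due date): D B C E G A F.
D: 0→16, due 37, lateness -21
B: 16→33, due 38, lateness -5
C: 33→54, due 39, lateness 15
E: 54→68, due 40, lateness 28
G: 68→73, due 41, lateness 32
A: 73→81, due 49, lateness 32
F: 81→93, due 55, lateness 38
Maximum = 38.

38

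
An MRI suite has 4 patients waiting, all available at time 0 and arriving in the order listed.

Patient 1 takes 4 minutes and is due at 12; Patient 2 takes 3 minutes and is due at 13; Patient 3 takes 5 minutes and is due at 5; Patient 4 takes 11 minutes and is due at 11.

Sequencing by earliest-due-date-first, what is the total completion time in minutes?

64

EDD (increasing due date): Patient 3 Patient 4 Patient 1 Patient 2.
Patient 3: 0→5
Patient 4: 5→16
Patient 1: 16→20
Patient 2: 20→23
Sum = 5+16+20+23 = 64.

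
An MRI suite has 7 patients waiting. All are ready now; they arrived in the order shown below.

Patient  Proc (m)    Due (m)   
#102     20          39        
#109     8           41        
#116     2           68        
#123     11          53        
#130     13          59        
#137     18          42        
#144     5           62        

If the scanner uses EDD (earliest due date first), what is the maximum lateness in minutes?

13

EDD (increasing due date): #102 #109 #137 #123 #130 #144 #116.
#102: 0→20, due 39, lateness -19
#109: 20→28, due 41, lateness -13
#137: 28→46, due 42, lateness 4
#123: 46→57, due 53, lateness 4
#130: 57→70, due 59, lateness 11
#144: 70→75, due 62, lateness 13
#116: 75→77, due 68, lateness 9
Maximum = 13.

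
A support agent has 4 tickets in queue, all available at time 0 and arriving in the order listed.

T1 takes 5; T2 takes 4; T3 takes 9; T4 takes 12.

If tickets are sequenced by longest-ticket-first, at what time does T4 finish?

LPT (decreasing processing time): T4 T3 T1 T2.
T4: 0→12

12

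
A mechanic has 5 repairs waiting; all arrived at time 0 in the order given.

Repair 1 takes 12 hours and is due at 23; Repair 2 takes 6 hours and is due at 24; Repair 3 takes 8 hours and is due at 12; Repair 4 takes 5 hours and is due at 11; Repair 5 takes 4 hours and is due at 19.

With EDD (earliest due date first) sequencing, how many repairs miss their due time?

3

EDD (increasing due date): Repair 4 Repair 3 Repair 5 Repair 1 Repair 2.
Repair 4: 0→5, due 11, tardiness 0
Repair 3: 5→13, due 12, tardiness 1
Repair 5: 13→17, due 19, tardiness 0
Repair 1: 17→29, due 23, tardiness 6
Repair 2: 29→35, due 24, tardiness 11
Late repairs: 3.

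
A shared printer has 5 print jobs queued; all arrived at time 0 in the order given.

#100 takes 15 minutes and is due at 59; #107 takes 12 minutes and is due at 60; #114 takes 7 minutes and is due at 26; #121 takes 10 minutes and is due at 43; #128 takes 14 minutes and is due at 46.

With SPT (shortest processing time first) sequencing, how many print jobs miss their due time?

0

SPT (increasing processing time): #114 #121 #107 #128 #100.
#114: 0→7, due 26, tardiness 0
#121: 7→17, due 43, tardiness 0
#107: 17→29, due 60, tardiness 0
#128: 29→43, due 46, tardiness 0
#100: 43→58, due 59, tardiness 0
Late print jobs: 0.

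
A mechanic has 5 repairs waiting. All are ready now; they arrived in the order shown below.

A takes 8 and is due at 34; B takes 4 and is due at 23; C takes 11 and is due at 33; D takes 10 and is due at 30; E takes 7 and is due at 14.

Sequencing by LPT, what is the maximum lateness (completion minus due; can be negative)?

22

LPT (decreasing processing time): C D A E B.
C: 0→11, due 33, lateness -22
D: 11→21, due 30, lateness -9
A: 21→29, due 34, lateness -5
E: 29→36, due 14, lateness 22
B: 36→40, due 23, lateness 17
Maximum = 22.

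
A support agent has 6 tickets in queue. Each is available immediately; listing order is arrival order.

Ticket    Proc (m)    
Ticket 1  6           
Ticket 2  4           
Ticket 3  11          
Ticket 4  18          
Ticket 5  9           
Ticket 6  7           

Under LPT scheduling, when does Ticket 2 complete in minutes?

LPT (decreasing processing time): Ticket 4 Ticket 3 Ticket 5 Ticket 6 Ticket 1 Ticket 2.
Ticket 4: 0→18
Ticket 3: 18→29
Ticket 5: 29→38
Ticket 6: 38→45
Ticket 1: 45→51
Ticket 2: 51→55

55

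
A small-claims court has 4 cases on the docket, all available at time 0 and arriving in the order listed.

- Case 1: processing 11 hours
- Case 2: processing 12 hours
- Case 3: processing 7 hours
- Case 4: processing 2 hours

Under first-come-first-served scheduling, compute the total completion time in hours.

FIFO (arrival order): Case 1 Case 2 Case 3 Case 4.
Case 1: 0→11
Case 2: 11→23
Case 3: 23→30
Case 4: 30→32
Sum = 11+23+30+32 = 96.

96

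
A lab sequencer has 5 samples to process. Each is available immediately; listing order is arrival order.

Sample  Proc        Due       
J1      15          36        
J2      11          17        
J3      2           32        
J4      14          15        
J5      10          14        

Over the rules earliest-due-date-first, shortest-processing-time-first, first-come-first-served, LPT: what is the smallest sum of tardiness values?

44

EDD (increasing due date): J5 J4 J2 J3 J1.
J5: 0→10, due 14, tardiness 0
J4: 10→24, due 15, tardiness 9
J2: 24→35, due 17, tardiness 18
J3: 35→37, due 32, tardiness 5
J1: 37→52, due 36, tardiness 16
Sum = 0+9+18+5+16 = 48.
SPT (increasing processing time): J3 J5 J2 J4 J1.
J3: 0→2, due 32, tardiness 0
J5: 2→12, due 14, tardiness 0
J2: 12→23, due 17, tardiness 6
J4: 23→37, due 15, tardiness 22
J1: 37→52, due 36, tardiness 16
Sum = 0+0+6+22+16 = 44.
FIFO (arrival order): J1 J2 J3 J4 J5.
J1: 0→15, due 36, tardiness 0
J2: 15→26, due 17, tardiness 9
J3: 26→28, due 32, tardiness 0
J4: 28→42, due 15, tardiness 27
J5: 42→52, due 14, tardiness 38
Sum = 0+9+0+27+38 = 74.
LPT (decreasing processing time): J1 J4 J2 J5 J3.
J1: 0→15, due 36, tardiness 0
J4: 15→29, due 15, tardiness 14
J2: 29→40, due 17, tardiness 23
J5: 40→50, due 14, tardiness 36
J3: 50→52, due 32, tardiness 20
Sum = 0+14+23+36+20 = 93.
EDD 48, SPT 44, FIFO 74, LPT 93 → minimum 44.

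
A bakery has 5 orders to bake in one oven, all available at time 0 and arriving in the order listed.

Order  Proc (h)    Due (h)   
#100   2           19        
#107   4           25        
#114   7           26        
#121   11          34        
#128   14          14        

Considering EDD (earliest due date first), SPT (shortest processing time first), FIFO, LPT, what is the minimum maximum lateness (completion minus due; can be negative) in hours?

EDD (increasing due date): #128 #100 #107 #114 #121.
#128: 0→14, due 14, lateness 0
#100: 14→16, due 19, lateness -3
#107: 16→20, due 25, lateness -5
#114: 20→27, due 26, lateness 1
#121: 27→38, due 34, lateness 4
Maximum = 4.
SPT (increasing processing time): #100 #107 #114 #121 #128.
#100: 0→2, due 19, lateness -17
#107: 2→6, due 25, lateness -19
#114: 6→13, due 26, lateness -13
#121: 13→24, due 34, lateness -10
#128: 24→38, due 14, lateness 24
Maximum = 24.
FIFO (arrival order): #100 #107 #114 #121 #128.
#100: 0→2, due 19, lateness -17
#107: 2→6, due 25, lateness -19
#114: 6→13, due 26, lateness -13
#121: 13→24, due 34, lateness -10
#128: 24→38, due 14, lateness 24
Maximum = 24.
LPT (decreasing processing time): #128 #121 #114 #107 #100.
#128: 0→14, due 14, lateness 0
#121: 14→25, due 34, lateness -9
#114: 25→32, due 26, lateness 6
#107: 32→36, due 25, lateness 11
#100: 36→38, due 19, lateness 19
Maximum = 19.
EDD 4, SPT 24, FIFO 24, LPT 19 → minimum 4.

4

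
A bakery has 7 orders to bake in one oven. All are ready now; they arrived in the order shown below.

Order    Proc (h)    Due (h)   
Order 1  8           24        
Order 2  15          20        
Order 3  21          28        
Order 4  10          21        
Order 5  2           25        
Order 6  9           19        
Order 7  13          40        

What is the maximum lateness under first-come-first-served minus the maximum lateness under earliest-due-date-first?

FIFO (arrival order): Order 1 Order 2 Order 3 Order 4 Order 5 Order 6 Order 7.
Order 1: 0→8, due 24, lateness -16
Order 2: 8→23, due 20, lateness 3
Order 3: 23→44, due 28, lateness 16
Order 4: 44→54, due 21, lateness 33
Order 5: 54→56, due 25, lateness 31
Order 6: 56→65, due 19, lateness 46
Order 7: 65→78, due 40, lateness 38
Maximum = 46.
EDD (increasing due date): Order 6 Order 2 Order 4 Order 1 Order 5 Order 3 Order 7.
Order 6: 0→9, due 19, lateness -10
Order 2: 9→24, due 20, lateness 4
Order 4: 24→34, due 21, lateness 13
Order 1: 34→42, due 24, lateness 18
Order 5: 42→44, due 25, lateness 19
Order 3: 44→65, due 28, lateness 37
Order 7: 65→78, due 40, lateness 38
Maximum = 38.
Difference = 46 − 38 = 8.

8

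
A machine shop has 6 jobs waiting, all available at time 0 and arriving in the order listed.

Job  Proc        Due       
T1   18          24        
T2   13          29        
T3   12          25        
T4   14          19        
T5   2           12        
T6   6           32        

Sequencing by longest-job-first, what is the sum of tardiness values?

145

LPT (decreasing processing time): T1 T4 T2 T3 T6 T5.
T1: 0→18, due 24, tardiness 0
T4: 18→32, due 19, tardiness 13
T2: 32→45, due 29, tardiness 16
T3: 45→57, due 25, tardiness 32
T6: 57→63, due 32, tardiness 31
T5: 63→65, due 12, tardiness 53
Sum = 0+13+16+32+31+53 = 145.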